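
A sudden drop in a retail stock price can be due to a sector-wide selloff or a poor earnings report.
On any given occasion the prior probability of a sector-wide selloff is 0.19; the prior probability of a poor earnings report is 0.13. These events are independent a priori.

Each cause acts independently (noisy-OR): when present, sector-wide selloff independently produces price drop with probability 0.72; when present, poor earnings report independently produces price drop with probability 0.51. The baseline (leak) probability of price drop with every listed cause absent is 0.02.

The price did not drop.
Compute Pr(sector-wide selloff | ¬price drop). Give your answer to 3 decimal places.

Pr(sector-wide selloff | ¬price drop) ≈ 0.062

Under noisy-OR, P(price drop | causes) = 1 − (1−0.02)·∏(1−qᵢ) over the active causes.
P(¬price drop) = 0.98×0.81×0.87 + 0.4802×0.81×0.13 + 0.2744×0.19×0.87 + 0.134456×0.19×0.13 = 0.690606 + 0.050565 + 0.045358 + 0.003321 = 0.789850
Of this, 0.048679 comes from 0.045358 + 0.003321 (the sector-wide selloff=true cases).
Hence the posterior is 0.048679/0.789850 ≈ 0.062.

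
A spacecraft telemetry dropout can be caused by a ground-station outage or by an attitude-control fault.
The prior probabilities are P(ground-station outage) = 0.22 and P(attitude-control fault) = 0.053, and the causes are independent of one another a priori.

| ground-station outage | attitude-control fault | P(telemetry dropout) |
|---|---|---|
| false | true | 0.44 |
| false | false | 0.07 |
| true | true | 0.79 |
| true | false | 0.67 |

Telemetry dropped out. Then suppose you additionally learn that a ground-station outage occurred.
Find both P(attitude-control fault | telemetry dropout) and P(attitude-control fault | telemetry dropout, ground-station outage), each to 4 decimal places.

For the numerator, keep only attitude-control fault=true terms: 0.018190 + 0.009211 = 0.027401
Denominator P(telemetry dropout): 0.07·0.78·0.947 + 0.44·0.78·0.053 + 0.67·0.22·0.947 + 0.79·0.22·0.053 = 0.218695
P(attitude-control fault | telemetry dropout) = 0.027401/0.218695 ≈ 0.1253

With the extra evidence:
P(telemetry dropout | ground-station outage) = 0.67*0.947 + 0.79*0.053 = 0.634490 + 0.041870 = 0.676360
Of this, 0.041870 comes from 0.79*0.053 (the attitude-control fault=true cases).
So P(attitude-control fault | telemetry dropout, ground-station outage) = 0.041870/0.676360 ≈ 0.0619.

P(attitude-control fault | telemetry dropout) ≈ 0.1253; P(attitude-control fault | telemetry dropout, ground-station outage) ≈ 0.0619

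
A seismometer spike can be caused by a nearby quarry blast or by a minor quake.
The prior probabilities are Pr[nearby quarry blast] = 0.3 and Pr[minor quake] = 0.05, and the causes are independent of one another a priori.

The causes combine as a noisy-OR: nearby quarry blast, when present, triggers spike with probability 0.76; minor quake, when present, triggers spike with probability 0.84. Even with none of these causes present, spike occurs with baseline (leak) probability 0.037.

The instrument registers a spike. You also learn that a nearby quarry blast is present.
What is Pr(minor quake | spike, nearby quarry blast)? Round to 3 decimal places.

Pr(minor quake | spike, nearby quarry blast) ≈ 0.062

Under noisy-OR, P(spike | causes) = 1 − (1−0.037)·∏(1−qᵢ) over the active causes.
For the numerator, keep only minor quake=true terms: 0.963021·0.05 = 0.048151
Normalizer over all consistent configurations: 0.76888·0.95 + 0.963021·0.05 = 0.778587
Posterior = 0.048151 / 0.778587 ≈ 0.062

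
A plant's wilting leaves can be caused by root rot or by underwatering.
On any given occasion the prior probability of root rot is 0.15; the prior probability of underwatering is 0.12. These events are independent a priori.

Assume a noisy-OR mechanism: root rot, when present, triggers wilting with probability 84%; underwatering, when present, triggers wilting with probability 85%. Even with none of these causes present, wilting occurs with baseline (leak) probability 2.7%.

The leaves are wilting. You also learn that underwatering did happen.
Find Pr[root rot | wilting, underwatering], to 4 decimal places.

Under noisy-OR, P(wilting | causes) = 1 − (1−0.027)·∏(1−qᵢ) over the active causes.
Weight on root rot=true, given the evidence: 0.976648·0.15 = 0.146497
The normalizing constant is 0.85405·0.85 + 0.976648·0.15 = 0.872439
P(root rot | wilting, underwatering) = 0.146497/0.872439 ≈ 0.1679

Pr[root rot | wilting, underwatering] ≈ 0.1679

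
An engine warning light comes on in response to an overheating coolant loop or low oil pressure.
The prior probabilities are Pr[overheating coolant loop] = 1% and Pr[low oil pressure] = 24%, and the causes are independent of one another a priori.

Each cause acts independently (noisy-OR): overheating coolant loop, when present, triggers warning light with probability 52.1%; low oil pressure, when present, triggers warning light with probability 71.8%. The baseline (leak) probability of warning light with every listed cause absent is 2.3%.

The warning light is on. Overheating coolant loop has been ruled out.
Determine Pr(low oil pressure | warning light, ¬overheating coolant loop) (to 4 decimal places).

Under noisy-OR, P(warning light | causes) = 1 − (1−0.023)·∏(1−qᵢ) over the active causes.
Weight on low oil pressure=true, given the evidence: 0.724486×0.24 = 0.173877
Denominator P(warning light | ¬overheating coolant loop): 0.023×0.76 + 0.724486×0.24 = 0.191357
Posterior = 0.173877 / 0.191357 ≈ 0.9087

Pr(low oil pressure | warning light, ¬overheating coolant loop) ≈ 0.9087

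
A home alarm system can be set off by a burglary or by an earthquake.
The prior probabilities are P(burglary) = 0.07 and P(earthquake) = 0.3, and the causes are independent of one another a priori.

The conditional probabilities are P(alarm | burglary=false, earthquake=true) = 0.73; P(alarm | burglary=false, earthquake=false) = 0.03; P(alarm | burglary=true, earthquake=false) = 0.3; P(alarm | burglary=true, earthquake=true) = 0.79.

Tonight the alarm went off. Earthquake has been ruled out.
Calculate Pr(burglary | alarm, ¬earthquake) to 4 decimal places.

Pr(burglary | alarm, ¬earthquake) ≈ 0.4294

P(alarm | ¬earthquake) = 0.03*0.93 + 0.3*0.07 = 0.027900 + 0.021000 = 0.048900
Restricting to configurations with burglary present: 0.3*0.07 = 0.021000.
P(burglary | alarm, ¬earthquake) = 0.021000 / 0.048900 ≈ 0.4294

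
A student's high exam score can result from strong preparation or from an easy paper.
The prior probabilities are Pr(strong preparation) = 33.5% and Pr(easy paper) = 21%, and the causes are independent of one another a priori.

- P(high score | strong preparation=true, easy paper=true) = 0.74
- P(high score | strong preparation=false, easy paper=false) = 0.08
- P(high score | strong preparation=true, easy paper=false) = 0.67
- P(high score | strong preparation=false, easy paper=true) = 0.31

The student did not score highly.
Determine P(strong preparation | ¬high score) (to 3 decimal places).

P(strong preparation | ¬high score) ≈ 0.154

P(¬high score) = 0.92×0.665×0.79 + 0.69×0.665×0.21 + 0.33×0.335×0.79 + 0.26×0.335×0.21 = 0.483322 + 0.096358 + 0.087335 + 0.018291 = 0.685306
Of this, 0.105626 comes from 0.087335 + 0.018291 (the strong preparation=true cases).
So P(strong preparation | ¬high score) = 0.105626/0.685306 ≈ 0.154.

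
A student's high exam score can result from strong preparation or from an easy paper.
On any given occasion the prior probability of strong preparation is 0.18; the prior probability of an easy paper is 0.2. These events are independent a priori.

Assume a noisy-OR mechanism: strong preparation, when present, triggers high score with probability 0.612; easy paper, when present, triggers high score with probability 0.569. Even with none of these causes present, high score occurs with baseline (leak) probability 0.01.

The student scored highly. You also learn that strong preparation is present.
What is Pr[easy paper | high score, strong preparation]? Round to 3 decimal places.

Under noisy-OR, P(high score | causes) = 1 − (1−0.01)·∏(1−qᵢ) over the active causes.
Weight on easy paper=true, given the evidence: 0.834444·0.2 = 0.166889
The normalizing constant is 0.61588·0.8 + 0.834444·0.2 = 0.659593
P(easy paper | high score, strong preparation) = 0.166889/0.659593 ≈ 0.253

Pr[easy paper | high score, strong preparation] ≈ 0.253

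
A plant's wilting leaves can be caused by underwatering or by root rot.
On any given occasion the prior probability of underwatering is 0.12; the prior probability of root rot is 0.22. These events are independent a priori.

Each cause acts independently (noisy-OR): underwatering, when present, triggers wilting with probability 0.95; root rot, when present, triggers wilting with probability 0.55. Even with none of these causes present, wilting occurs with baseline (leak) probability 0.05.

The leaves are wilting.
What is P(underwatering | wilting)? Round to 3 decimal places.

Under noisy-OR, P(wilting | causes) = 1 − (1−0.05)·∏(1−qᵢ) over the active causes.
P(wilting) = 0.05×0.88×0.78 + 0.5725×0.88×0.22 + 0.9525×0.12×0.78 + 0.978625×0.12×0.22 = 0.034320 + 0.110836 + 0.089154 + 0.025836 = 0.260146
Of this, 0.114990 comes from 0.089154 + 0.025836 (the underwatering=true cases).
Hence the posterior is 0.114990/0.260146 ≈ 0.442.

P(underwatering | wilting) ≈ 0.442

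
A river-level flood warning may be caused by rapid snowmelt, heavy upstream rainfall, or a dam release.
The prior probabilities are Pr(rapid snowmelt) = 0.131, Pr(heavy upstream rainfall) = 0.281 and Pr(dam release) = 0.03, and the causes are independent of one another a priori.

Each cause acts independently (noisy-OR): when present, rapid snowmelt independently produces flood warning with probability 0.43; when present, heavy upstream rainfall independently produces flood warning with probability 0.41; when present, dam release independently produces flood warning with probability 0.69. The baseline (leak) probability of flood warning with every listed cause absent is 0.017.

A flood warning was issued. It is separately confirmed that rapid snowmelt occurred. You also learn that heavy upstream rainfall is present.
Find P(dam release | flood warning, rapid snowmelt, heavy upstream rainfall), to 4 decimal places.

P(dam release | flood warning, rapid snowmelt, heavy upstream rainfall) ≈ 0.0398

Under noisy-OR, P(flood warning | causes) = 1 − (1−0.017)·∏(1−qᵢ) over the active causes.
P(flood warning | rapid snowmelt, heavy upstream rainfall) = 0.669417·0.97 + 0.897519·0.03 = 0.649334 + 0.026926 = 0.676260
Restricting to configurations with dam release present: 0.897519·0.03 = 0.026926.
Hence the posterior is 0.026926/0.676260 ≈ 0.0398.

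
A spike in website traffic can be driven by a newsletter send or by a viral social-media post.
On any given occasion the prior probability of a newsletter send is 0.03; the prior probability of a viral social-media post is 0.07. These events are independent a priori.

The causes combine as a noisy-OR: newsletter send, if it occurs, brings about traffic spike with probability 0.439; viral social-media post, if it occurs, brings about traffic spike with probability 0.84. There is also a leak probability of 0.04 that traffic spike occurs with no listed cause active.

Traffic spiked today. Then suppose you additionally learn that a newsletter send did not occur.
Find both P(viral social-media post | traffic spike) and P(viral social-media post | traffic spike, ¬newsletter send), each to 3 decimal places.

P(viral social-media post | traffic spike) ≈ 0.548; P(viral social-media post | traffic spike, ¬newsletter send) ≈ 0.614

Under noisy-OR, P(traffic spike | causes) = 1 − (1−0.04)·∏(1−qᵢ) over the active causes.
For the numerator, keep only viral social-media post=true terms: 0.057471 + 0.001919 = 0.059390
Denominator P(traffic spike): 0.04·0.97·0.93 + 0.8464·0.97·0.07 + 0.46144·0.03·0.93 + 0.91383·0.03·0.07 = 0.108348
P(viral social-media post | traffic spike) = 0.059390/0.108348 ≈ 0.548

With the extra evidence:
P(traffic spike | ¬newsletter send) = 0.04×0.93 + 0.8464×0.07 = 0.037200 + 0.059248 = 0.096448
The viral social-media post-present share is 0.8464×0.07 = 0.059248.
Hence the posterior is 0.059248/0.096448 ≈ 0.614.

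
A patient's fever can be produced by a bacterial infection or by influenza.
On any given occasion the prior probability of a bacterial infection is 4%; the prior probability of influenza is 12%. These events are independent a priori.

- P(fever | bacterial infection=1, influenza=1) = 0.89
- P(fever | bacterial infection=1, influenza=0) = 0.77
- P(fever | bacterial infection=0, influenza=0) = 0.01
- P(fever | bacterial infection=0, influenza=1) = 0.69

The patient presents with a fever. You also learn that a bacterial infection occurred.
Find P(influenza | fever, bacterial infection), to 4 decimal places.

Enumerate both values of influenza and weight by the priors:
  P(fever | bacterial infection) = 0.77×0.88 + 0.89×0.12
        = 0.677600 + 0.106800 = 0.784400
The terms with influenza present sum to 0.106800, so
  P(influenza | fever, bacterial infection) = 0.106800 / 0.784400 ≈ 0.1362

P(influenza | fever, bacterial infection) ≈ 0.1362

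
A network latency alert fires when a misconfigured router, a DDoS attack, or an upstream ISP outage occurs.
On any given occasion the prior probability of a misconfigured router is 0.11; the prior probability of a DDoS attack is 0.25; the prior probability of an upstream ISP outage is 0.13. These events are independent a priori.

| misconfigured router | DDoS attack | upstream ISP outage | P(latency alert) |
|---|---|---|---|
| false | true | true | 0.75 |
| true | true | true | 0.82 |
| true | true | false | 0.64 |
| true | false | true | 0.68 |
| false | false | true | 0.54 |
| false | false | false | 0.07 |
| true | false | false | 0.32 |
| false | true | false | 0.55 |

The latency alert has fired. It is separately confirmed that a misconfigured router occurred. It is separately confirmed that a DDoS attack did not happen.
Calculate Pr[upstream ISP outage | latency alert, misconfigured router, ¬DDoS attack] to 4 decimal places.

Enumerate both values of upstream ISP outage and weight by the priors:
  P(latency alert | misconfigured router, ¬DDoS attack) = 0.32·0.87 + 0.68·0.13
        = 0.278400 + 0.088400 = 0.366800
The terms with upstream ISP outage present sum to 0.088400, so
  P(upstream ISP outage | latency alert, misconfigured router, ¬DDoS attack) = 0.088400 / 0.366800 ≈ 0.2410

Pr[upstream ISP outage | latency alert, misconfigured router, ¬DDoS attack] ≈ 0.2410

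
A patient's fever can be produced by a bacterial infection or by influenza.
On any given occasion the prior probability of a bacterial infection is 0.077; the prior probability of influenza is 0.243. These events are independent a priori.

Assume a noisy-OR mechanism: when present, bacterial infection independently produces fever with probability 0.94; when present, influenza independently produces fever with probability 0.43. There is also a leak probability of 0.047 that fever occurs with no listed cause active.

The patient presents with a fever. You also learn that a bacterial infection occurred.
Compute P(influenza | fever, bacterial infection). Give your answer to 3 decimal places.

Under noisy-OR, P(fever | causes) = 1 − (1−0.047)·∏(1−qᵢ) over the active causes.
P(fever | bacterial infection) = 0.94282*0.757 + 0.967407*0.243 = 0.713715 + 0.235080 = 0.948795
Of this, 0.235080 comes from 0.967407*0.243 (the influenza=true cases).
So P(influenza | fever, bacterial infection) = 0.235080/0.948795 ≈ 0.248.

P(influenza | fever, bacterial infection) ≈ 0.248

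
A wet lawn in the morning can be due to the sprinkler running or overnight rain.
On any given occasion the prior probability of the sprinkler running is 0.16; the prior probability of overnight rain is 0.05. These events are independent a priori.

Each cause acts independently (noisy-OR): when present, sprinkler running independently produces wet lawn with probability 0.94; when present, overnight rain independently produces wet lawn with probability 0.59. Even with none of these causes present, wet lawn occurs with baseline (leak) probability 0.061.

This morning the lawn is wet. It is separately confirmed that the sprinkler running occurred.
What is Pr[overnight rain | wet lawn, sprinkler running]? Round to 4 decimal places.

Pr[overnight rain | wet lawn, sprinkler running] ≈ 0.0517

Under noisy-OR, P(wet lawn | causes) = 1 − (1−0.061)·∏(1−qᵢ) over the active causes.
P(wet lawn | sprinkler running) = 0.94366·0.95 + 0.976901·0.05 = 0.896477 + 0.048845 = 0.945322
The overnight rain-present share is 0.976901·0.05 = 0.048845.
So P(overnight rain | wet lawn, sprinkler running) = 0.048845/0.945322 ≈ 0.0517.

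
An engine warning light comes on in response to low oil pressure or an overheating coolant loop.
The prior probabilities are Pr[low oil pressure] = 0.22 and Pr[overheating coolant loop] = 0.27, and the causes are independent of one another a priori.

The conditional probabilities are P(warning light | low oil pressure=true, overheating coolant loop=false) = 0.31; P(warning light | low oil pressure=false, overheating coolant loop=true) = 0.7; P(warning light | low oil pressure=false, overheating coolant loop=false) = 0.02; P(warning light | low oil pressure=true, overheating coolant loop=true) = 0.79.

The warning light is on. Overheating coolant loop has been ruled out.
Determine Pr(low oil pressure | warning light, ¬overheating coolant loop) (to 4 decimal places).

Pr(low oil pressure | warning light, ¬overheating coolant loop) ≈ 0.8138

Numerator (weight on configurations with low oil pressure): 0.31×0.22 = 0.068200
Normalizer over all consistent configurations: 0.02×0.78 + 0.31×0.22 = 0.083800
P(low oil pressure | warning light, ¬overheating coolant loop) = 0.068200/0.083800 ≈ 0.8138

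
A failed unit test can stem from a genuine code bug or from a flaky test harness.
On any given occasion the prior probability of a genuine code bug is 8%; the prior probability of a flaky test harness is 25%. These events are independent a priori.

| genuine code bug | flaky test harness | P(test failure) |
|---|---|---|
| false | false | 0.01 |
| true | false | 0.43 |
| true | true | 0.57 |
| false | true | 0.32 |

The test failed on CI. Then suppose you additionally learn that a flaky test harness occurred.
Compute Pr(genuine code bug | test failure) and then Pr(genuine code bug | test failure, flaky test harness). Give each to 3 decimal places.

Pr(genuine code bug | test failure) ≈ 0.316; Pr(genuine code bug | test failure, flaky test harness) ≈ 0.134

Sum P(test failure|·) weighted by the priors over the 4 (genuine code bug, flaky test harness) configurations:
  P(test failure) = 0.01*0.92*0.75 + 0.32*0.92*0.25 + 0.43*0.08*0.75 + 0.57*0.08*0.25
        = 0.006900 + 0.073600 + 0.025800 + 0.011400 = 0.117700
Configurations with genuine code bug contribute 0.037200, so
  P(genuine code bug | test failure) = 0.037200 / 0.117700 ≈ 0.316

Now also conditioning on flaky test harness=true:
Numerator (weight on configurations with genuine code bug): 0.57*0.08 = 0.045600
The normalizing constant is 0.32*0.92 + 0.57*0.08 = 0.340000
Posterior = 0.045600 / 0.340000 ≈ 0.134
Conditioning on flaky test harness lowers the posterior on genuine code bug: the classic explaining-away effect in a common-effect structure.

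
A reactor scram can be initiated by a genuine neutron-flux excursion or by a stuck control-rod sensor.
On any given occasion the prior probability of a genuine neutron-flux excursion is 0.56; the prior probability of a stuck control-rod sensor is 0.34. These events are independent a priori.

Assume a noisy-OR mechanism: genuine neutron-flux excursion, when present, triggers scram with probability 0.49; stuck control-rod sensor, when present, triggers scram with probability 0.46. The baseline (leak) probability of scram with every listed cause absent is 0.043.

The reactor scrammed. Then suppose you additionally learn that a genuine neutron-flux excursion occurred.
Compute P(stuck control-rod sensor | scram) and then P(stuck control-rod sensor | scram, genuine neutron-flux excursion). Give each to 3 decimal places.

P(stuck control-rod sensor | scram) ≈ 0.513; P(stuck control-rod sensor | scram, genuine neutron-flux excursion) ≈ 0.426

Under noisy-OR, P(scram | causes) = 1 − (1−0.043)·∏(1−qᵢ) over the active causes.
P(scram) = 0.043·0.44·0.66 + 0.48322·0.44·0.34 + 0.51193·0.56·0.66 + 0.736442·0.56·0.34 = 0.012487 + 0.072290 + 0.189209 + 0.140219 = 0.414205
Restricting to configurations with stuck control-rod sensor present: 0.072290 + 0.140219 = 0.212509.
P(stuck control-rod sensor | scram) = 0.212509 / 0.414205 ≈ 0.513

With the extra evidence:
P(scram | genuine neutron-flux excursion) = 0.51193×0.66 + 0.736442×0.34 = 0.337874 + 0.250390 = 0.588264
The stuck control-rod sensor-present share is 0.736442×0.34 = 0.250390.
P(stuck control-rod sensor | scram, genuine neutron-flux excursion) = 0.250390 / 0.588264 ≈ 0.426
The drop from 0.513 to 0.426 is the explaining-away (discounting) effect.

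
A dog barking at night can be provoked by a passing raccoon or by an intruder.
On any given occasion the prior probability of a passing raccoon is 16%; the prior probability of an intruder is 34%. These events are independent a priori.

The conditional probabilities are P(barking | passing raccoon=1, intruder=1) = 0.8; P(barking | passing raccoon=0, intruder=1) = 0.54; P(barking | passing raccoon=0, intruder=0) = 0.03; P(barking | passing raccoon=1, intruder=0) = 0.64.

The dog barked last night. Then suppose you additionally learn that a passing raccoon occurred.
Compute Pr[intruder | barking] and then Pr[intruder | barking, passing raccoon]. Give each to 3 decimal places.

Pr[intruder | barking] ≈ 0.701; Pr[intruder | barking, passing raccoon] ≈ 0.392

Enumerate the 4 (passing raccoon, intruder) configurations and weight by the priors:
  P(barking) = 0.03*0.84*0.66 + 0.54*0.84*0.34 + 0.64*0.16*0.66 + 0.8*0.16*0.34
        = 0.016632 + 0.154224 + 0.067584 + 0.043520 = 0.281960
The terms with intruder present sum to 0.197744, so
  P(intruder | barking) = 0.197744 / 0.281960 ≈ 0.701

With the extra evidence:
Enumerate both values of intruder and weight by the priors:
  P(barking | passing raccoon) = 0.64·0.66 + 0.8·0.34
        = 0.422400 + 0.272000 = 0.694400
Configurations with intruder contribute 0.272000, so
  P(intruder | barking, passing raccoon) = 0.272000 / 0.694400 ≈ 0.392
This is intercausal reasoning (explaining away): once passing raccoon accounts for the barking, intruder becomes less likely.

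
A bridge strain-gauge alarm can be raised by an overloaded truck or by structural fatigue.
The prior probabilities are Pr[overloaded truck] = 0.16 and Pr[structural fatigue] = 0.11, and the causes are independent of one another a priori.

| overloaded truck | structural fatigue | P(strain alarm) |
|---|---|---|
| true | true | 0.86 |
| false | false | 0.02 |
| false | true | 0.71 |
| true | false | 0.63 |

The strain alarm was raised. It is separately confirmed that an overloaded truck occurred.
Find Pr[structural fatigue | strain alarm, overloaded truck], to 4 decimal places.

Pr[structural fatigue | strain alarm, overloaded truck] ≈ 0.1444

P(strain alarm | overloaded truck) = 0.63×0.89 + 0.86×0.11 = 0.560700 + 0.094600 = 0.655300
Restricting to configurations with structural fatigue present: 0.86×0.11 = 0.094600.
So P(structural fatigue | strain alarm, overloaded truck) = 0.094600/0.655300 ≈ 0.1444.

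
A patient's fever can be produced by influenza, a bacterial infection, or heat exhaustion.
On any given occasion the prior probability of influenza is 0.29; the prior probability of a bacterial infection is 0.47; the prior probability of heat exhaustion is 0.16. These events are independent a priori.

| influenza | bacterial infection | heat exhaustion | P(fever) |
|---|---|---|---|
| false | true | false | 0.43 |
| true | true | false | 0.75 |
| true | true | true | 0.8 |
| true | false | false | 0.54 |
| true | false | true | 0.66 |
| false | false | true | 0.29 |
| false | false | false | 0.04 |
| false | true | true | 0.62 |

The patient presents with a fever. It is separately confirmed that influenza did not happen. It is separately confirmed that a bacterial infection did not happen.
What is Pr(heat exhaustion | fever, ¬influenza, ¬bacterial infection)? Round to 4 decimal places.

Pr(heat exhaustion | fever, ¬influenza, ¬bacterial infection) ≈ 0.5800

P(fever | ¬influenza, ¬bacterial infection) = 0.04*0.84 + 0.29*0.16 = 0.033600 + 0.046400 = 0.080000
The heat exhaustion-present share is 0.29*0.16 = 0.046400.
So P(heat exhaustion | fever, ¬influenza, ¬bacterial infection) = 0.046400/0.080000 ≈ 0.5800.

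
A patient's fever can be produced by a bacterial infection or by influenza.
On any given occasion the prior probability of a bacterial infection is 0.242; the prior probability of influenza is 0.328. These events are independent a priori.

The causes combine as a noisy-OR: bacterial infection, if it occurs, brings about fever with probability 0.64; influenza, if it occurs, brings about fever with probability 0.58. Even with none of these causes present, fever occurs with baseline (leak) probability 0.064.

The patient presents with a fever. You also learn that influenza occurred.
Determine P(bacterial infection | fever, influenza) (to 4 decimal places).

P(bacterial infection | fever, influenza) ≈ 0.3111

Under noisy-OR, P(fever | causes) = 1 − (1−0.064)·∏(1−qᵢ) over the active causes.
P(fever | influenza) = 0.60688·0.758 + 0.858477·0.242 = 0.460015 + 0.207751 = 0.667766
Of this, 0.207751 comes from 0.858477·0.242 (the bacterial infection=true cases).
P(bacterial infection | fever, influenza) = 0.207751 / 0.667766 ≈ 0.3111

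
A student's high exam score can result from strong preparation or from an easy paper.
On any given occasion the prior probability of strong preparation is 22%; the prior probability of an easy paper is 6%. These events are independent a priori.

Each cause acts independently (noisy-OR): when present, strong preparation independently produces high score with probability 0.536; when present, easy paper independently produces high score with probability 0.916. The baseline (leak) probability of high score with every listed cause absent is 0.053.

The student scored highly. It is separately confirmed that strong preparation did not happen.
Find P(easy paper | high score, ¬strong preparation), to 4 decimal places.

Under noisy-OR, P(high score | causes) = 1 − (1−0.053)·∏(1−qᵢ) over the active causes.
For the numerator, keep only easy paper=true terms: 0.920452*0.06 = 0.055227
Normalizer over all consistent configurations: 0.053*0.94 + 0.920452*0.06 = 0.105047
P(easy paper | high score, ¬strong preparation) = 0.055227/0.105047 ≈ 0.5257

P(easy paper | high score, ¬strong preparation) ≈ 0.5257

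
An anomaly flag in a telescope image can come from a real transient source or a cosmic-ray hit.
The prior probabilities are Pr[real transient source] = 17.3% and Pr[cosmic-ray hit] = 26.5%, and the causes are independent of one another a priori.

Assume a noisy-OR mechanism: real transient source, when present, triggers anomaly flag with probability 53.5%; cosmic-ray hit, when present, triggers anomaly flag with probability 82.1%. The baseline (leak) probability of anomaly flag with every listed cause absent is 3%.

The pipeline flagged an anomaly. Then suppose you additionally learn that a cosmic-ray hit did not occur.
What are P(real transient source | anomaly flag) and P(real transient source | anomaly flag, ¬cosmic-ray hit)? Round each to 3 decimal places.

Under noisy-OR, P(anomaly flag | causes) = 1 − (1−0.03)·∏(1−qᵢ) over the active causes.
P(anomaly flag) = 0.03×0.827×0.735 + 0.82637×0.827×0.265 + 0.54895×0.173×0.735 + 0.919262×0.173×0.265 = 0.018235 + 0.181103 + 0.069802 + 0.042144 = 0.311284
Of this, 0.111946 comes from 0.069802 + 0.042144 (the real transient source=true cases).
P(real transient source | anomaly flag) = 0.111946 / 0.311284 ≈ 0.360

Now also conditioning on cosmic-ray hit≠true:
Numerator (weight on configurations with real transient source): 0.54895*0.173 = 0.094968
Denominator P(anomaly flag | ¬cosmic-ray hit): 0.03*0.827 + 0.54895*0.173 = 0.119778
Posterior = 0.094968 / 0.119778 ≈ 0.793
Ruling out cosmic-ray hit raises the posterior on real transient source — the flip side of explaining away.

P(real transient source | anomaly flag) ≈ 0.360; P(real transient source | anomaly flag, ¬cosmic-ray hit) ≈ 0.793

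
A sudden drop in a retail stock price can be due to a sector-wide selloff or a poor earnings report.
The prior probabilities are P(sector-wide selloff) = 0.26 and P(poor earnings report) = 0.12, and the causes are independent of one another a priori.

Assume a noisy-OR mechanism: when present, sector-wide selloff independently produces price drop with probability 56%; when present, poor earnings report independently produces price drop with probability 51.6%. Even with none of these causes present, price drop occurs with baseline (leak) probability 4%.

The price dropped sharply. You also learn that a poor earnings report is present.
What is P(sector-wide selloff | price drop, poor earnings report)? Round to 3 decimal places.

Under noisy-OR, P(price drop | causes) = 1 − (1−0.04)·∏(1−qᵢ) over the active causes.
P(price drop | poor earnings report) = 0.53536×0.74 + 0.795558×0.26 = 0.396166 + 0.206845 = 0.603011
Restricting to configurations with sector-wide selloff present: 0.795558×0.26 = 0.206845.
So P(sector-wide selloff | price drop, poor earnings report) = 0.206845/0.603011 ≈ 0.343.

P(sector-wide selloff | price drop, poor earnings report) ≈ 0.343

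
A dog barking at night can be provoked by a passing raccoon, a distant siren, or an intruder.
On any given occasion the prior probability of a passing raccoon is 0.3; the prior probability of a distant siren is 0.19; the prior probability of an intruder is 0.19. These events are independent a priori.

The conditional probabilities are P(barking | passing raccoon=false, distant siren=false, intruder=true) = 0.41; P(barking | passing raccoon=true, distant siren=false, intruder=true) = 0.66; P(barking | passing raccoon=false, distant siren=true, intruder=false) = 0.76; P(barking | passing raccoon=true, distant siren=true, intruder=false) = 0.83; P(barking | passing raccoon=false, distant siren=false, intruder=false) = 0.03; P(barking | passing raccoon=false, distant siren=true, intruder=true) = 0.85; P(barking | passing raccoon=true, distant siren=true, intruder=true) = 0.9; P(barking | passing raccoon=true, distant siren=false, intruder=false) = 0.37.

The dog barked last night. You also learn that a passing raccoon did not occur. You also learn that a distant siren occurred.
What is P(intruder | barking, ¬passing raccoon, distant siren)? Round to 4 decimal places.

P(intruder | barking, ¬passing raccoon, distant siren) ≈ 0.2078

P(barking | ¬passing raccoon, distant siren) = 0.76·0.81 + 0.85·0.19 = 0.615600 + 0.161500 = 0.777100
The intruder-present share is 0.85·0.19 = 0.161500.
P(intruder | barking, ¬passing raccoon, distant siren) = 0.161500 / 0.777100 ≈ 0.2078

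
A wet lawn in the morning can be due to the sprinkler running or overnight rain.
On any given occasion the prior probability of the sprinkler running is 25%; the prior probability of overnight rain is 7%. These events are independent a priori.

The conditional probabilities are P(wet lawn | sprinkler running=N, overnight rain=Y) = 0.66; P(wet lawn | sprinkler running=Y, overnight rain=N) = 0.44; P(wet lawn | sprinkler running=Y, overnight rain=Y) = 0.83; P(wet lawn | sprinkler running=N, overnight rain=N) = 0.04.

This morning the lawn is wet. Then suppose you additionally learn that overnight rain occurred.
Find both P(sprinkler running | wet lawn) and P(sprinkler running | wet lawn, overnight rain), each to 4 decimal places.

Enumerate the 4 (sprinkler running, overnight rain) configurations and weight by the priors:
  P(wet lawn) = 0.04×0.75×0.93 + 0.66×0.75×0.07 + 0.44×0.25×0.93 + 0.83×0.25×0.07
        = 0.027900 + 0.034650 + 0.102300 + 0.014525 = 0.179375
Keeping only the sprinkler running-present terms gives 0.116825, so
  P(sprinkler running | wet lawn) = 0.116825 / 0.179375 ≈ 0.6513

Now also conditioning on overnight rain=true:
For the numerator, keep only sprinkler running=true terms: 0.83·0.25 = 0.207500
Normalizer over all consistent configurations: 0.66·0.75 + 0.83·0.25 = 0.702500
Posterior = 0.207500 / 0.702500 ≈ 0.2954
— overnight rain explains away the evidence for sprinkler running.

P(sprinkler running | wet lawn) ≈ 0.6513; P(sprinkler running | wet lawn, overnight rain) ≈ 0.2954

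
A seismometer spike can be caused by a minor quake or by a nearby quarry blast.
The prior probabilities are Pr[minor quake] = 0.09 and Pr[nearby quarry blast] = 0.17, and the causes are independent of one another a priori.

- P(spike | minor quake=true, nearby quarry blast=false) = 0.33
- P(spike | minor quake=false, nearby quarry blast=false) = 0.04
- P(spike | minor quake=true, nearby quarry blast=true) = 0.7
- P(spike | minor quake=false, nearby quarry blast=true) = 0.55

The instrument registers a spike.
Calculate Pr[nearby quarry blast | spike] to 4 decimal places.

Numerator (weight on configurations with nearby quarry blast): 0.085085 + 0.010710 = 0.095795
The normalizing constant is 0.04·0.91·0.83 + 0.55·0.91·0.17 + 0.33·0.09·0.83 + 0.7·0.09·0.17 = 0.150658
P(nearby quarry blast | spike) = 0.095795/0.150658 ≈ 0.6358

Pr[nearby quarry blast | spike] ≈ 0.6358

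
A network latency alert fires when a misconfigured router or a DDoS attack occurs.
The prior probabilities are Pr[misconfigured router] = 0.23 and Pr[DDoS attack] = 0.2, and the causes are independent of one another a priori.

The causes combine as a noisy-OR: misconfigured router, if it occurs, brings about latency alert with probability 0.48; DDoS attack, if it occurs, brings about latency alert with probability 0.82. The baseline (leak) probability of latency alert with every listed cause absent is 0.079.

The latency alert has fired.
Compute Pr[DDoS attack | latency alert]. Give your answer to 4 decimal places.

Pr[DDoS attack | latency alert] ≈ 0.5412

Under noisy-OR, P(latency alert | causes) = 1 − (1−0.079)·∏(1−qᵢ) over the active causes.
Enumerate the 4 (misconfigured router, DDoS attack) configurations and weight by the priors:
  P(latency alert) = 0.079*0.77*0.8 + 0.83422*0.77*0.2 + 0.52108*0.23*0.8 + 0.913794*0.23*0.2
        = 0.048664 + 0.128470 + 0.095879 + 0.042035 = 0.315048
The terms with DDoS attack present sum to 0.170505, so
  P(DDoS attack | latency alert) = 0.170505 / 0.315048 ≈ 0.5412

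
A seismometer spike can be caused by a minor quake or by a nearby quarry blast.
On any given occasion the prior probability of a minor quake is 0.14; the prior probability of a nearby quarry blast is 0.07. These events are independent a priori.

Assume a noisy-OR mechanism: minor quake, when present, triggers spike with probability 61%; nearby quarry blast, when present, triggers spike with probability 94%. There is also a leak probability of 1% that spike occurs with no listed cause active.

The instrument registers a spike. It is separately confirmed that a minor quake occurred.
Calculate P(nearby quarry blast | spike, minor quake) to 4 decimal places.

P(nearby quarry blast | spike, minor quake) ≈ 0.1070

Under noisy-OR, P(spike | causes) = 1 − (1−0.01)·∏(1−qᵢ) over the active causes.
Enumerate both values of nearby quarry blast and weight by the priors:
  P(spike | minor quake) = 0.6139*0.93 + 0.976834*0.07
        = 0.570927 + 0.068378 = 0.639305
Keeping only the nearby quarry blast-present terms gives 0.068378, so
  P(nearby quarry blast | spike, minor quake) = 0.068378 / 0.639305 ≈ 0.1070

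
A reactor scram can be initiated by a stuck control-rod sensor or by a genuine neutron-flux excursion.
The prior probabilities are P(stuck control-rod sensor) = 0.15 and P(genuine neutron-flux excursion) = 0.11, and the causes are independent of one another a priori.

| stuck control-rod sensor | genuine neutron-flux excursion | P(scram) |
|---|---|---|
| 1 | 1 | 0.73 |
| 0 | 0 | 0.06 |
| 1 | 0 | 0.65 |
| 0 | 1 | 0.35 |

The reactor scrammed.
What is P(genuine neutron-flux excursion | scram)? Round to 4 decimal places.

P(genuine neutron-flux excursion | scram) ≈ 0.2530

For the numerator, keep only genuine neutron-flux excursion=true terms: 0.032725 + 0.012045 = 0.044770
The normalizing constant is 0.06·0.85·0.89 + 0.35·0.85·0.11 + 0.65·0.15·0.89 + 0.73·0.15·0.11 = 0.176935
Posterior = 0.044770 / 0.176935 ≈ 0.2530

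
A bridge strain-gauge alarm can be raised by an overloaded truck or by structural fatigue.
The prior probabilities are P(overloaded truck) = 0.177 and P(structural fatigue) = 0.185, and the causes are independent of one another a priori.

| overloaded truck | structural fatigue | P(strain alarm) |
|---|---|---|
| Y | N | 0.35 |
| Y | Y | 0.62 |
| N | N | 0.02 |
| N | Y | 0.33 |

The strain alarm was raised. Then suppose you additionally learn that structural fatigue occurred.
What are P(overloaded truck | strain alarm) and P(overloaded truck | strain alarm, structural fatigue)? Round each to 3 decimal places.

P(overloaded truck | strain alarm) ≈ 0.527; P(overloaded truck | strain alarm, structural fatigue) ≈ 0.288

For the numerator, keep only overloaded truck=true terms: 0.050489 + 0.020302 = 0.070791
The normalizing constant is 0.02×0.823×0.815 + 0.33×0.823×0.185 + 0.35×0.177×0.815 + 0.62×0.177×0.185 = 0.134450
Posterior = 0.070791 / 0.134450 ≈ 0.527

Now condition on the additional information:
P(strain alarm | structural fatigue) = 0.33*0.823 + 0.62*0.177 = 0.271590 + 0.109740 = 0.381330
Of this, 0.109740 comes from 0.62*0.177 (the overloaded truck=true cases).
So P(overloaded truck | strain alarm, structural fatigue) = 0.109740/0.381330 ≈ 0.288.
Conditioning on structural fatigue lowers the posterior on overloaded truck: the classic explaining-away effect in a common-effect structure.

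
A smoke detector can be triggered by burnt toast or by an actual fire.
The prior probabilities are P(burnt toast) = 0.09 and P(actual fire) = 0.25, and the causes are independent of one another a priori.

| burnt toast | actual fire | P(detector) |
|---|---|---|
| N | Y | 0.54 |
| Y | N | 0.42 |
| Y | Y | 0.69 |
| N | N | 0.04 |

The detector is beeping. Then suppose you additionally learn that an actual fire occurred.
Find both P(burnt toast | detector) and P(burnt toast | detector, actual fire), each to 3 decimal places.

Weight on burnt toast=true, given the evidence: 0.028350 + 0.015525 = 0.043875
The normalizing constant is 0.04*0.91*0.75 + 0.54*0.91*0.25 + 0.42*0.09*0.75 + 0.69*0.09*0.25 = 0.194025
Posterior = 0.043875 / 0.194025 ≈ 0.226

Now condition on the additional information:
For the numerator, keep only burnt toast=true terms: 0.69×0.09 = 0.062100
Normalizer over all consistent configurations: 0.54×0.91 + 0.69×0.09 = 0.553500
P(burnt toast | detector, actual fire) = 0.062100/0.553500 ≈ 0.112
This is intercausal reasoning (explaining away): once actual fire accounts for the detector, burnt toast becomes less likely.

P(burnt toast | detector) ≈ 0.226; P(burnt toast | detector, actual fire) ≈ 0.112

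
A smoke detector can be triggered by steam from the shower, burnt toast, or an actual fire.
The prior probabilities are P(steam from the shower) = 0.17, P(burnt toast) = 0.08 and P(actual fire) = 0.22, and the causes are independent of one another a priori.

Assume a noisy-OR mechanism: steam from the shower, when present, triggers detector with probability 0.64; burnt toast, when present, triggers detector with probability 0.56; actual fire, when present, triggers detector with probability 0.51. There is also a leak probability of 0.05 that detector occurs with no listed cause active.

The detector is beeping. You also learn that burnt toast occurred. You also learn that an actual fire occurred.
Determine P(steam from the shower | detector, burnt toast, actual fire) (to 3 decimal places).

Under noisy-OR, P(detector | causes) = 1 − (1−0.05)·∏(1−qᵢ) over the active causes.
Sum P(detector|·) weighted by the priors over both values of steam from the shower:
  P(detector | burnt toast, actual fire) = 0.79518*0.83 + 0.926265*0.17
        = 0.659999 + 0.157465 = 0.817464
Configurations with steam from the shower contribute 0.157465, so
  P(steam from the shower | detector, burnt toast, actual fire) = 0.157465 / 0.817464 ≈ 0.193

P(steam from the shower | detector, burnt toast, actual fire) ≈ 0.193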